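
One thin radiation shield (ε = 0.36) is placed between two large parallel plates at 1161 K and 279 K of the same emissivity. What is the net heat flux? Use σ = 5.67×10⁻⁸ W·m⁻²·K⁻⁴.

Each of the 2 gaps contributes resistance (2/ε − 1) = 2/0.36 − 1 = 4.556; total = 9.111.
q = σ(T₁⁴ − T₂⁴) / 9.111 = 5.67×10⁻⁸ × 1.81×10^12 / 9.111 = 11300 W/m².

q ≈ 11300 W/m²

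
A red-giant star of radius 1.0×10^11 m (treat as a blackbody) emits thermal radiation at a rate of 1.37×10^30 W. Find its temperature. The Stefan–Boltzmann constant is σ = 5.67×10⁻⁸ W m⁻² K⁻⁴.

A = 4πr² = 4π × (1.0×10^11)² = 1.26×10^23 m².
From P = σAT⁴, T = (P / σA)^(1/4) = (1.37×10^30 / (5.67×10⁻⁸ × 1.26×10^23))^(1/4).
T = (1.92×10^14)^(1/4) = 3720 K.

T ≈ 3720 K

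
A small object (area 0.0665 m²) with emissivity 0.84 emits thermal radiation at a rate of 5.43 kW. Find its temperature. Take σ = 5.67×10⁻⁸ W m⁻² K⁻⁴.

From P = εσAT⁴, T = (P / εσA)^(1/4) = (5430 / (0.84 × 5.67×10⁻⁸ × 0.0665))^(1/4).
T = (1.71×10^12)^(1/4) = 1140 K.

T ≈ 1140 K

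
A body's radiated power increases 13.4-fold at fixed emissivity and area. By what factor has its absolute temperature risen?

P ∝ T⁴ ⇒ T ∝ P^(1/4), so T scales by (13.4)^(1/4) = 1.91.

factor ≈ 1.91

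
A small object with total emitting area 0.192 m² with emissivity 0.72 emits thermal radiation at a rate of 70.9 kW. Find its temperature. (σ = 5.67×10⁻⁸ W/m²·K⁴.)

T ≈ 1730 K

From P = εσAT⁴, T = (P / εσA)^(1/4) = (70900 / (0.72 × 5.67×10⁻⁸ × 0.192))^(1/4).
T = (9.05×10^12)^(1/4) = 1730 K.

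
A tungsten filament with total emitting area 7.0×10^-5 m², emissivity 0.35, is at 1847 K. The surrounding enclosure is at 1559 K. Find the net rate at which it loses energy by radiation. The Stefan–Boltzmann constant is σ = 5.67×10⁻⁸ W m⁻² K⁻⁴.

Q ≈ 7.96 W

Q = εσA(T⁴ − T_s⁴). T⁴ − T_s⁴ = (1847)⁴ − (1559)⁴ = 1.16×10^13 − 5.91×10^12 = 5.73×10^12 K⁴.
Q = 0.35 × 5.67×10⁻⁸ × 7.00×10^-5 × 5.73×10^12 = 7.96 W.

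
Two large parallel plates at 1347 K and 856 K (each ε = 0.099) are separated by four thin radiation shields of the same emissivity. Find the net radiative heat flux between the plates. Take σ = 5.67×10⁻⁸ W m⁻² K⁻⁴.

Each of the 5 gaps contributes resistance (2/ε − 1) = 2/0.099 − 1 = 19.20; total = 96.01.
q = σ(T₁⁴ − T₂⁴) / 96.01 = 5.67×10⁻⁸ × 2.76×10^12 / 96.01 = 1630 W/m².

q ≈ 1630 W/m²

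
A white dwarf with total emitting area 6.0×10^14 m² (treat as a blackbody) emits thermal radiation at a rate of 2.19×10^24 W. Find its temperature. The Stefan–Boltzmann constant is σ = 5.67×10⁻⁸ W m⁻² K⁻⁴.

From P = σAT⁴, T = (P / σA)^(1/4) = (2.19×10^24 / (5.67×10⁻⁸ × 6.00×10^14))^(1/4).
T = (6.44×10^16)^(1/4) = 15900 K.

T ≈ 15900 K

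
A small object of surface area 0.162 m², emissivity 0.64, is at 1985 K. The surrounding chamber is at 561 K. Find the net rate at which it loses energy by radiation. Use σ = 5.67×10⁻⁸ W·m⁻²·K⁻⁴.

Q = εσA(T⁴ − T_s⁴). T⁴ − T_s⁴ = (1985)⁴ − (561)⁴ = 1.55×10^13 − 9.90×10^10 = 1.54×10^13 K⁴.
Q = 0.64 × 5.67×10⁻⁸ × 0.162 × 1.54×10^13 = 90700 W.

Q ≈ 90700 W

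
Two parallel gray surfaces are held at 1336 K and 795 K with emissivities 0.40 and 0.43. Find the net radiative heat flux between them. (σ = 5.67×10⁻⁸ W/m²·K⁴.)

q ≈ 41300 W/m²

For two large parallel gray plates, q = σ(T₁⁴ − T₂⁴) / (1/ε₁ + 1/ε₂ − 1).
1/ε₁ + 1/ε₂ − 1 = 1/0.40 + 1/0.43 − 1 = 3.826.
T₁⁴ − T₂⁴ = 3.19×10^12 − 3.99×10^11 = 2.79×10^12 K⁴.
q = 5.67×10⁻⁸ × 2.79×10^12 / 3.826 = 41300 W/m².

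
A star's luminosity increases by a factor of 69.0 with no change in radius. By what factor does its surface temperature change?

factor ≈ 2.88

P ∝ T⁴ ⇒ T ∝ P^(1/4), so T scales by (69.0)^(1/4) = 2.88.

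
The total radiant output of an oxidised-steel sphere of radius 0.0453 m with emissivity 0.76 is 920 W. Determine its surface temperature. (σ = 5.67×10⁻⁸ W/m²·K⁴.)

A = 4πr² = 4π × (0.0453)² = 0.0258 m².
From P = εσAT⁴, T = (P / εσA)^(1/4) = (920 / (0.76 × 5.67×10⁻⁸ × 0.0258))^(1/4).
T = (8.28×10^11)^(1/4) = 954 K.

T ≈ 954 K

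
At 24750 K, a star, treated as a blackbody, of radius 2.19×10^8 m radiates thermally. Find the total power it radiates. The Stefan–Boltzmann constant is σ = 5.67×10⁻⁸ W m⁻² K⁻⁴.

A = 4πr² = 4π × (2.19×10^8)² = 6.03×10^17 m².
P = σAT⁴ = 5.67×10⁻⁸ × 6.03×10^17 × (24750)⁴ = 5.67×10⁻⁸ × 6.03×10^17 × 3.75×10^17.
P = 1.28×10^28 W.

P ≈ 1.28×10^28 W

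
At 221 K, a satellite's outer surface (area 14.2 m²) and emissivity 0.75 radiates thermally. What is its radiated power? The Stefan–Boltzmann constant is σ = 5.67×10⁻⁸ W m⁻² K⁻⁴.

P = εσAT⁴ = 0.75 × 5.67×10⁻⁸ × 14.2 × (221)⁴ = 0.75 × 5.67×10⁻⁸ × 14.2 × 2.39×10^9.
P = 1440 W.

P ≈ 1440 W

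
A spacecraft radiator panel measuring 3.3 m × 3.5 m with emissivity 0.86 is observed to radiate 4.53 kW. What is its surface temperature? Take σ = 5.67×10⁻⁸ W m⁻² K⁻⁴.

A = 3.3 × 3.5 = 11.5 m².
From P = εσAT⁴, T = (P / εσA)^(1/4) = (4530 / (0.86 × 5.67×10⁻⁸ × 11.5))^(1/4).
T = (8.04×10^9)^(1/4) = 299 K.

T ≈ 299 K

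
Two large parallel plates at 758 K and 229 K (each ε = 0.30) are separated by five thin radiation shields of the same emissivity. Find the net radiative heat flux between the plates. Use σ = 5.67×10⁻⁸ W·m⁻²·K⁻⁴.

Each of the 6 gaps contributes resistance (2/ε − 1) = 2/0.30 − 1 = 5.667; total = 34.00.
q = σ(T₁⁴ − T₂⁴) / 34.00 = 5.67×10⁻⁸ × 3.27×10^11 / 34.00 = 546 W/m².

q ≈ 546 W/m²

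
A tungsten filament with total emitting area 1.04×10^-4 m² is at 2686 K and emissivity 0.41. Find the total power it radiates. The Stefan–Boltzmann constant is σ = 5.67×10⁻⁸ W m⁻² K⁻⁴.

Stefan–Boltzmann: P = εσAT⁴ = 0.41 × 5.67×10⁻⁸ × 1.04×10^-4 × (2686)⁴ = 0.41 × 5.67×10⁻⁸ × 1.04×10^-4 × 5.21×10^13.
P = 126 W.

P ≈ 126 W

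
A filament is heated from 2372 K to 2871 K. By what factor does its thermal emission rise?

ratio ≈ 2.15

P ∝ T⁴, so the ratio is (2871/2372)⁴ = (1.210)⁴ = 2.15.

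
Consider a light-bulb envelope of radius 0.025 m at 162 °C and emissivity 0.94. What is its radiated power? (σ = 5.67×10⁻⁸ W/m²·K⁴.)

P ≈ 15.0 W

A = 4πr² = 4π × (0.025)² = 7.85×10^-3 m².
162 °C = 435 K.
P = εσAT⁴ = 0.94 × 5.67×10⁻⁸ × 7.85×10^-3 × (435)⁴ = 0.94 × 5.67×10⁻⁸ × 7.85×10^-3 × 3.58×10^10.
P = 15.0 W.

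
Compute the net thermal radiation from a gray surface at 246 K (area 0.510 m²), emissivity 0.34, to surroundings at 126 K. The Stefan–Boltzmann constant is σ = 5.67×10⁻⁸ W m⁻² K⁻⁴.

Q = εσA(T⁴ − T_s⁴). T⁴ − T_s⁴ = (246)⁴ − (126)⁴ = 3.66×10^9 − 2.52×10^8 = 3.41×10^9 K⁴.
Q = 0.34 × 5.67×10⁻⁸ × 0.510 × 3.41×10^9 = 33.5 W.

Q ≈ 33.5 W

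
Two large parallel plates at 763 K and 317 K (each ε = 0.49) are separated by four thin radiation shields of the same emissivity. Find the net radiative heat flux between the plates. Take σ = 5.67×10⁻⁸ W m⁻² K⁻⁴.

q ≈ 1210 W/m²

Each of the 5 gaps contributes resistance (2/ε − 1) = 2/0.49 − 1 = 3.082; total = 15.41.
q = σ(T₁⁴ − T₂⁴) / 15.41 = 5.67×10⁻⁸ × 3.29×10^11 / 15.41 = 1210 W/m².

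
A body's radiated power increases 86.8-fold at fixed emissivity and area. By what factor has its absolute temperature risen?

factor ≈ 3.05

P ∝ T⁴ ⇒ T ∝ P^(1/4), so T scales by (86.8)^(1/4) = 3.05.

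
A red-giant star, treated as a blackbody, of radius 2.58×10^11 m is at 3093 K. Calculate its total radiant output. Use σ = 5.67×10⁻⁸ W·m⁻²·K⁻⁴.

A = 4πr² = 4π × (2.58×10^11)² = 8.36×10^23 m².
P = σAT⁴ = 5.67×10⁻⁸ × 8.36×10^23 × (3093)⁴ = 5.67×10⁻⁸ × 8.36×10^23 × 9.15×10^13.
P = 4.34×10^30 W.

P ≈ 4.34×10^30 W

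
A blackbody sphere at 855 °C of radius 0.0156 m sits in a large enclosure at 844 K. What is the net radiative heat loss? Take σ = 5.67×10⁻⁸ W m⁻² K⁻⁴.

Q ≈ 193 W

A = 4πr² = 4π × (0.0156)² = 3.06×10^-3 m².
Convert: 855 °C = 1128 K.
Q = σA(T⁴ − T_s⁴). T⁴ − T_s⁴ = (1128)⁴ − (844)⁴ = 1.62×10^12 − 5.07×10^11 = 1.11×10^12 K⁴.
Q = 5.67×10⁻⁸ × 3.06×10^-3 × 1.11×10^12 = 193 W.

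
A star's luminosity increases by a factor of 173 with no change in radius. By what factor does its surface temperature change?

factor ≈ 3.63

P ∝ T⁴ ⇒ T ∝ P^(1/4), so T scales by (173)^(1/4) = 3.63.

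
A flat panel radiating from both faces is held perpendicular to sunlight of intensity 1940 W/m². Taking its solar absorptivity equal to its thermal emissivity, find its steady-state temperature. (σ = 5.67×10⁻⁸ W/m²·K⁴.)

Absorbed flux αS = emitted flux 2εσT⁴ per unit area; with α = ε this gives T = (S/2σ)^(1/4).
T = (1940 / (2 × 5.67×10⁻⁸))^(1/4) = (1.71×10^10)^(1/4).
T = 362 K.

T ≈ 362 K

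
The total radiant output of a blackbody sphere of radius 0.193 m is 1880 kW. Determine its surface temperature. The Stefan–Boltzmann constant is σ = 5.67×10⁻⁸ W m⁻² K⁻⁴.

T ≈ 2900 K

A = 4πr² = 4π × (0.193)² = 0.468 m².
From P = σAT⁴, T = (P / σA)^(1/4) = (1.88×10^6 / (5.67×10⁻⁸ × 0.468))^(1/4).
T = (7.08×10^13)^(1/4) = 2900 K.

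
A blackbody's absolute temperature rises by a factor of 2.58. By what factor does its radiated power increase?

P ∝ T⁴, so the power scales as (2.58)⁴ = 44.3.

factor ≈ 44.3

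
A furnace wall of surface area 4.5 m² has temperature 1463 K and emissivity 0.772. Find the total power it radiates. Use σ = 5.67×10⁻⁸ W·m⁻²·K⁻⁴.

P = εσAT⁴ = 0.772 × 5.67×10⁻⁸ × 4.50 × (1463)⁴ = 0.772 × 5.67×10⁻⁸ × 4.50 × 4.58×10^12.
P = 9.02×10^5 W.

P ≈ 9.02×10^5 W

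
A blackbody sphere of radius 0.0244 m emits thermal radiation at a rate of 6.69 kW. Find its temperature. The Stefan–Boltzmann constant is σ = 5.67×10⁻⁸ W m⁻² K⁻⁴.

T ≈ 1990 K

A = 4πr² = 4π × (0.0244)² = 7.48×10^-3 m².
From P = σAT⁴, T = (P / σA)^(1/4) = (6690 / (5.67×10⁻⁸ × 7.48×10^-3))^(1/4).
T = (1.58×10^13)^(1/4) = 1990 K.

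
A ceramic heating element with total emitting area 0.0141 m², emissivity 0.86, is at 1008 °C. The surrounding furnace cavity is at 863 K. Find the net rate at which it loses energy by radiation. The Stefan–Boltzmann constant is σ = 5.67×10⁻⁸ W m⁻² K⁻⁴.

Convert: 1008 °C = 1281 K.
Q = εσA(T⁴ − T_s⁴). T⁴ − T_s⁴ = (1281)⁴ − (863)⁴ = 2.69×10^12 − 5.55×10^11 = 2.14×10^12 K⁴.
Q = 0.86 × 5.67×10⁻⁸ × 0.0141 × 2.14×10^12 = 1470 W.

Q ≈ 1470 W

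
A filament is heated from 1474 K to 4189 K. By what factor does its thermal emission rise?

ratio ≈ 65.2

P ∝ T⁴, so the ratio is (4189/1474)⁴ = (2.842)⁴ = 65.2.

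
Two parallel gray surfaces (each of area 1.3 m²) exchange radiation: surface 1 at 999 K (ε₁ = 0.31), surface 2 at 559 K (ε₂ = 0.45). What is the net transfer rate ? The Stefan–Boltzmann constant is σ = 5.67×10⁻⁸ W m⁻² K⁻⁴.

Q ≈ 14900 W

For two large parallel gray plates, q = σ(T₁⁴ − T₂⁴) / (1/ε₁ + 1/ε₂ − 1).
1/ε₁ + 1/ε₂ − 1 = 1/0.31 + 1/0.45 − 1 = 4.448.
T₁⁴ − T₂⁴ = 9.96×10^11 − 9.76×10^10 = 8.98×10^11 K⁴.
q = 5.67×10⁻⁸ × 8.98×10^11 / 4.448 = 11500 W/m².
Q = q·A = 11500 × 1.3 = 14900 W.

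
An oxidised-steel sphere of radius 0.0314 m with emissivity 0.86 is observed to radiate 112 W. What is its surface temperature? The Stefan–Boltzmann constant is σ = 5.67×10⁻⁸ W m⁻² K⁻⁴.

A = 4πr² = 4π × (0.0314)² = 0.0124 m².
From P = εσAT⁴, T = (P / εσA)^(1/4) = (112 / (0.86 × 5.67×10⁻⁸ × 0.0124))^(1/4).
T = (1.85×10^11)^(1/4) = 656 K.

T ≈ 656 K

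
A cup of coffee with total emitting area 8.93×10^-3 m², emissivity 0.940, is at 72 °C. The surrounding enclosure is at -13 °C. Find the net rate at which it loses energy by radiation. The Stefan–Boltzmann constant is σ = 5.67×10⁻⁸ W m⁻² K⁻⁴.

Convert: 72 °C = 345 K; -13 °C = 260 K.
Q = εσA(T⁴ − T_s⁴). T⁴ − T_s⁴ = (345)⁴ − (260)⁴ = 1.42×10^10 − 4.57×10^9 = 9.60×10^9 K⁴.
Q = 0.940 × 5.67×10⁻⁸ × 8.93×10^-3 × 9.60×10^9 = 4.57 W.

Q ≈ 4.57 W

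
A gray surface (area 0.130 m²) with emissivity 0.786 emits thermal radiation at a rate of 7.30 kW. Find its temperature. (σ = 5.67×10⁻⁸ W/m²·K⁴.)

From P = εσAT⁴, T = (P / εσA)^(1/4) = (7300 / (0.786 × 5.67×10⁻⁸ × 0.130))^(1/4).
T = (1.26×10^12)^(1/4) = 1060 K.

T ≈ 1060 K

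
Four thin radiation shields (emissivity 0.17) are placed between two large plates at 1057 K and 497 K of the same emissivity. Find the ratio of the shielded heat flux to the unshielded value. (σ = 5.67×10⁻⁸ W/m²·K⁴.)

ratio ≈ 0.200

With N identical shields there are N+1 = 5 gaps in series, each with the same radiative resistance, so the flux falls to 1/(N+1) of its unshielded value.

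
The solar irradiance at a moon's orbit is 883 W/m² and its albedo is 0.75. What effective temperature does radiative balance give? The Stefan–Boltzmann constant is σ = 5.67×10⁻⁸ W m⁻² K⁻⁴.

Power absorbed = (1−a)S·πR²; power emitted = 4πR²σT⁴. Equating and cancelling πR²:
T = ((1−a)S / 4σ)^(1/4) = (221 / (4 × 5.67×10⁻⁸))^(1/4) = (9.73×10^8)^(1/4).
T = 177 K.

T ≈ 177 K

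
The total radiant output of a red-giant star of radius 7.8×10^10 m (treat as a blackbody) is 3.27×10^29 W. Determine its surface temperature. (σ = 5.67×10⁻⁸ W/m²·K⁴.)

A = 4πr² = 4π × (7.8×10^10)² = 7.65×10^22 m².
From P = σAT⁴, T = (P / σA)^(1/4) = (3.27×10^29 / (5.67×10⁻⁸ × 7.65×10^22))^(1/4).
T = (7.54×10^13)^(1/4) = 2950 K.

T ≈ 2950 K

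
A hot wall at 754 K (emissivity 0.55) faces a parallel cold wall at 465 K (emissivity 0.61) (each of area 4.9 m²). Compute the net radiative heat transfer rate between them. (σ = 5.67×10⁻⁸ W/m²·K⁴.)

Q ≈ 31300 W

For two large parallel gray plates, q = σ(T₁⁴ − T₂⁴) / (1/ε₁ + 1/ε₂ − 1).
1/ε₁ + 1/ε₂ − 1 = 1/0.55 + 1/0.61 − 1 = 2.458.
T₁⁴ − T₂⁴ = 3.23×10^11 − 4.68×10^10 = 2.76×10^11 K⁴.
q = 5.67×10⁻⁸ × 2.76×10^11 / 2.458 = 6380 W/m².
Q = q·A = 6380 × 4.9 = 31300 W.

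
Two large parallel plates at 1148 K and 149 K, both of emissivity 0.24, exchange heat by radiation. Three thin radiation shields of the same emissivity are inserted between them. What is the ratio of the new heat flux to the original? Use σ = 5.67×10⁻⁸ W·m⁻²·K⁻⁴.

With N identical shields there are N+1 = 4 gaps in series, each with the same radiative resistance, so the flux falls to 1/(N+1) of its unshielded value.

ratio ≈ 0.250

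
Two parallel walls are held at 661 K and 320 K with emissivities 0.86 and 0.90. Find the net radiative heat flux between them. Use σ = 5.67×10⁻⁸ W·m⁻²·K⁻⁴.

q ≈ 8030 W/m²

For two large parallel gray plates, q = σ(T₁⁴ − T₂⁴) / (1/ε₁ + 1/ε₂ − 1).
1/ε₁ + 1/ε₂ − 1 = 1/0.86 + 1/0.90 − 1 = 1.274.
T₁⁴ − T₂⁴ = 1.91×10^11 − 1.05×10^10 = 1.80×10^11 K⁴.
q = 5.67×10⁻⁸ × 1.80×10^11 / 1.274 = 8030 W/m².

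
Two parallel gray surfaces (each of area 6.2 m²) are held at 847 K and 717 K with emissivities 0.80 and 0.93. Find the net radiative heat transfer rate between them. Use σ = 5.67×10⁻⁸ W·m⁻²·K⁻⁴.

Q ≈ 66400 W

For two large parallel gray plates, q = σ(T₁⁴ − T₂⁴) / (1/ε₁ + 1/ε₂ − 1).
1/ε₁ + 1/ε₂ − 1 = 1/0.80 + 1/0.93 − 1 = 1.325.
T₁⁴ − T₂⁴ = 5.15×10^11 − 2.64×10^11 = 2.50×10^11 K⁴.
q = 5.67×10⁻⁸ × 2.50×10^11 / 1.325 = 10700 W/m².
Q = q·A = 10700 × 6.2 = 66400 W.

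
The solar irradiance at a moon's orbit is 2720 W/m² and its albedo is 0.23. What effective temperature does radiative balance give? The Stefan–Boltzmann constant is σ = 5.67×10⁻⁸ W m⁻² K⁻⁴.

T ≈ 310 K

Power absorbed = (1−a)S·πR²; power emitted = 4πR²σT⁴. Equating and cancelling πR²:
T = ((1−a)S / 4σ)^(1/4) = (2090 / (4 × 5.67×10⁻⁸))^(1/4) = (9.23×10^9)^(1/4).
T = 310 K.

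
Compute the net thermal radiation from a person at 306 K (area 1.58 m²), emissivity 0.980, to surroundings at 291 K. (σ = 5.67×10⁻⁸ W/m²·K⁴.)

Q = εσA(T⁴ − T_s⁴). T⁴ − T_s⁴ = (306)⁴ − (291)⁴ = 8.77×10^9 − 7.17×10^9 = 1.60×10^9 K⁴.
Q = 0.980 × 5.67×10⁻⁸ × 1.58 × 1.60×10^9 = 140 W.

Q ≈ 140 W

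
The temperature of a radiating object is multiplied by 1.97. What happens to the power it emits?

factor ≈ 15.1

P ∝ T⁴, so the power scales as (1.97)⁴ = 15.1.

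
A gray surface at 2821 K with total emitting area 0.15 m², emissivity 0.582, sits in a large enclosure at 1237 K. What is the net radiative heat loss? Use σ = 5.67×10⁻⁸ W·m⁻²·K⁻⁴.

Q = εσA(T⁴ − T_s⁴). T⁴ − T_s⁴ = (2821)⁴ − (1237)⁴ = 6.33×10^13 − 2.34×10^12 = 6.10×10^13 K⁴.
Q = 0.582 × 5.67×10⁻⁸ × 0.150 × 6.10×10^13 = 3.02×10^5 W.

Q ≈ 3.02×10^5 W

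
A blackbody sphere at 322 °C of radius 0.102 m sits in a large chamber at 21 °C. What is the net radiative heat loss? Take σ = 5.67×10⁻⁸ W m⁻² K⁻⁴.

Q ≈ 874 W

A = 4πr² = 4π × (0.102)² = 0.131 m².
Convert: 322 °C = 595 K; 21 °C = 294 K.
Q = σA(T⁴ − T_s⁴). T⁴ − T_s⁴ = (595)⁴ − (294)⁴ = 1.25×10^11 − 7.47×10^9 = 1.18×10^11 K⁴.
Q = 5.67×10⁻⁸ × 0.131 × 1.18×10^11 = 874 W.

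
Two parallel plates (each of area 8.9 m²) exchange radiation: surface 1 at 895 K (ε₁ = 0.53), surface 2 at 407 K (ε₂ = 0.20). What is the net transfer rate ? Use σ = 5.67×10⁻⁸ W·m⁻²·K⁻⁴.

Q ≈ 52700 W

For two large parallel gray plates, q = σ(T₁⁴ − T₂⁴) / (1/ε₁ + 1/ε₂ − 1).
1/ε₁ + 1/ε₂ − 1 = 1/0.53 + 1/0.20 − 1 = 5.887.
T₁⁴ − T₂⁴ = 6.42×10^11 − 2.74×10^10 = 6.14×10^11 K⁴.
q = 5.67×10⁻⁸ × 6.14×10^11 / 5.887 = 5920 W/m².
Q = q·A = 5920 × 8.9 = 52700 W.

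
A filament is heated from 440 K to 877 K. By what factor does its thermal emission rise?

P ∝ T⁴, so the ratio is (877/440)⁴ = (1.993)⁴ = 15.8.

ratio ≈ 15.8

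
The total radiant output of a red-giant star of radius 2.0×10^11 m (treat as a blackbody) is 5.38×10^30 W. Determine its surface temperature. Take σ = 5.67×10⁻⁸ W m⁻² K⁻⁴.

T ≈ 3710 K

A = 4πr² = 4π × (2.0×10^11)² = 5.03×10^23 m².
From P = σAT⁴, T = (P / σA)^(1/4) = (5.38×10^30 / (5.67×10⁻⁸ × 5.03×10^23))^(1/4).
T = (1.89×10^14)^(1/4) = 3710 K.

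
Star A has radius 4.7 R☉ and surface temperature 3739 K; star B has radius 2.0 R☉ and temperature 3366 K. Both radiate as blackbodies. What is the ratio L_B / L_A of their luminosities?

L = 4πR²σT⁴ ∝ R²T⁴, so L_B/L_A = (2.0/4.7)² × (3366/3739)⁴ = 0.181 × 0.657 = 0.119.

L_B/L_A ≈ 0.119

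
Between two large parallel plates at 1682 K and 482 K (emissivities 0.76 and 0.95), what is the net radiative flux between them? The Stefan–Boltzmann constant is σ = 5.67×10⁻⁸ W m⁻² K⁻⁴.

q ≈ 3.29×10^5 W/m²

For two large parallel gray plates, q = σ(T₁⁴ − T₂⁴) / (1/ε₁ + 1/ε₂ − 1).
1/ε₁ + 1/ε₂ − 1 = 1/0.76 + 1/0.95 − 1 = 1.368.
T₁⁴ − T₂⁴ = 8.00×10^12 − 5.40×10^10 = 7.95×10^12 K⁴.
q = 5.67×10⁻⁸ × 7.95×10^12 / 1.368 = 3.29×10^5 W/m².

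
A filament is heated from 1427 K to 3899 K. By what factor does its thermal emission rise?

P ∝ T⁴, so the ratio is (3899/1427)⁴ = (2.732)⁴ = 55.7.

ratio ≈ 55.7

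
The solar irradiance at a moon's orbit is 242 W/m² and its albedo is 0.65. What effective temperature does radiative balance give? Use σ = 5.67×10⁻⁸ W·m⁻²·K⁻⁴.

T ≈ 139 K

Power absorbed = (1−a)S·πR²; power emitted = 4πR²σT⁴. Equating and cancelling πR²:
T = ((1−a)S / 4σ)^(1/4) = (84.7 / (4 × 5.67×10⁻⁸))^(1/4) = (3.73×10^8)^(1/4).
T = 139 K.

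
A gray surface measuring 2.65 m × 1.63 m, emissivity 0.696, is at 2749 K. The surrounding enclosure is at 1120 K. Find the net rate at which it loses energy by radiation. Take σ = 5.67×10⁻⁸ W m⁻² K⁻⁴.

A = 2.65 × 1.63 = 4.32 m².
Q = εσA(T⁴ − T_s⁴). T⁴ − T_s⁴ = (2749)⁴ − (1120)⁴ = 5.71×10^13 − 1.57×10^12 = 5.55×10^13 K⁴.
Q = 0.696 × 5.67×10⁻⁸ × 4.32 × 5.55×10^13 = 9.47×10^6 W.

Q ≈ 9.47×10^6 W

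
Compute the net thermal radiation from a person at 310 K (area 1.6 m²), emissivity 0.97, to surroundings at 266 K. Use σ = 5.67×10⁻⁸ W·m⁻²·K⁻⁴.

Q ≈ 372 W

Q = εσA(T⁴ − T_s⁴). T⁴ − T_s⁴ = (310)⁴ − (266)⁴ = 9.24×10^9 − 5.01×10^9 = 4.23×10^9 K⁴.
Q = 0.97 × 5.67×10⁻⁸ × 1.60 × 4.23×10^9 = 372 W.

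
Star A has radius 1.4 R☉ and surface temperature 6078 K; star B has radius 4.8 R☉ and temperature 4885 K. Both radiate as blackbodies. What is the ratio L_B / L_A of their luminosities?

L_B/L_A ≈ 4.91

L = 4πR²σT⁴ ∝ R²T⁴, so L_B/L_A = (4.8/1.4)² × (4885/6078)⁴ = 11.8 × 0.417 = 4.91.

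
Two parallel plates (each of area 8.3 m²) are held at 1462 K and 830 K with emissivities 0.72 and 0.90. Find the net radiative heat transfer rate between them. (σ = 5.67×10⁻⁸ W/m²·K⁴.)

For two large parallel gray plates, q = σ(T₁⁴ − T₂⁴) / (1/ε₁ + 1/ε₂ − 1).
1/ε₁ + 1/ε₂ − 1 = 1/0.72 + 1/0.90 − 1 = 1.500.
T₁⁴ − T₂⁴ = 4.57×10^12 − 4.75×10^11 = 4.09×10^12 K⁴.
q = 5.67×10⁻⁸ × 4.09×10^12 / 1.500 = 1.55×10^5 W/m².
Q = q·A = 1.55×10^5 × 8.3 = 1.28×10^6 W.

Q ≈ 1.28×10^6 W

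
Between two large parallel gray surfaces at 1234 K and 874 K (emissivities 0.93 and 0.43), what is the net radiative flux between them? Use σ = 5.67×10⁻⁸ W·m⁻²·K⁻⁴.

q ≈ 41000 W/m²

For two large parallel gray plates, q = σ(T₁⁴ − T₂⁴) / (1/ε₁ + 1/ε₂ − 1).
1/ε₁ + 1/ε₂ − 1 = 1/0.93 + 1/0.43 − 1 = 2.401.
T₁⁴ − T₂⁴ = 2.32×10^12 − 5.84×10^11 = 1.74×10^12 K⁴.
q = 5.67×10⁻⁸ × 1.74×10^12 / 2.401 = 41000 W/m².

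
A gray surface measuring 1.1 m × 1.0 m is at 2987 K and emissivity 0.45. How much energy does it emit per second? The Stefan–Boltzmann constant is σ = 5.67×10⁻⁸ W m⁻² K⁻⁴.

A = 1.1 × 1.0 = 1.10 m².
P = εσAT⁴ = 0.45 × 5.67×10⁻⁸ × 1.10 × (2987)⁴ = 0.45 × 5.67×10⁻⁸ × 1.10 × 7.96×10^13.
P = 2.23×10^6 W.

P ≈ 2.23×10^6 W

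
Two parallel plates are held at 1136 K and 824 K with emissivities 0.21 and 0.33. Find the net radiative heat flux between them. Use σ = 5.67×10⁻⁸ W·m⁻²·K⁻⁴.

q ≈ 10100 W/m²

For two large parallel gray plates, q = σ(T₁⁴ − T₂⁴) / (1/ε₁ + 1/ε₂ − 1).
1/ε₁ + 1/ε₂ − 1 = 1/0.21 + 1/0.33 − 1 = 6.792.
T₁⁴ − T₂⁴ = 1.67×10^12 − 4.61×10^11 = 1.20×10^12 K⁴.
q = 5.67×10⁻⁸ × 1.20×10^12 / 6.792 = 10100 W/m².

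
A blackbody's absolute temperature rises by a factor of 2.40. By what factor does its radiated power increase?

factor ≈ 33.2

P ∝ T⁴, so the power scales as (2.40)⁴ = 33.2.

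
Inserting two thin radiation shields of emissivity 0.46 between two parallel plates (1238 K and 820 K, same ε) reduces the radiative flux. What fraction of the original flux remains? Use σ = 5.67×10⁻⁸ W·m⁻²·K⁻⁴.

With N identical shields there are N+1 = 3 gaps in series, each with the same radiative resistance, so the flux falls to 1/(N+1) of its unshielded value.

ratio ≈ 0.333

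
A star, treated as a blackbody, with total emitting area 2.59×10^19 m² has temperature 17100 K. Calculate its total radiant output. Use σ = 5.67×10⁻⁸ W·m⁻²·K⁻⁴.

P = σAT⁴ = 5.67×10⁻⁸ × 2.59×10^19 × (17100)⁴ = 5.67×10⁻⁸ × 2.59×10^19 × 8.55×10^16.
P = 1.26×10^29 W.

P ≈ 1.26×10^29 W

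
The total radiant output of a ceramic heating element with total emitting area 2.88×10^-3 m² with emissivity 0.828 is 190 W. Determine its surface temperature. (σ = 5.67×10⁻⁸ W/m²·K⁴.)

T ≈ 1090 K

From P = εσAT⁴, T = (P / εσA)^(1/4) = (190 / (0.828 × 5.67×10⁻⁸ × 2.88×10^-3))^(1/4).
T = (1.41×10^12)^(1/4) = 1090 K.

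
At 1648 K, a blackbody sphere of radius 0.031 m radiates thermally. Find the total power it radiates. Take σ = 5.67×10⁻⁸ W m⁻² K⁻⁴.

P ≈ 5050 W

A = 4πr² = 4π × (0.031)² = 0.0121 m².
P = σAT⁴ = 5.67×10⁻⁸ × 0.0121 × (1648)⁴ = 5.67×10⁻⁸ × 0.0121 × 7.38×10^12.
P = 5050 W.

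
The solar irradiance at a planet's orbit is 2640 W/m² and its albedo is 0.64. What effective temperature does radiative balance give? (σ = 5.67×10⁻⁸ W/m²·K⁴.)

Power absorbed = (1−a)S·πR²; power emitted = 4πR²σT⁴. Equating and cancelling πR²:
T = ((1−a)S / 4σ)^(1/4) = (950 / (4 × 5.67×10⁻⁸))^(1/4) = (4.19×10^9)^(1/4).
T = 254 K.

T ≈ 254 K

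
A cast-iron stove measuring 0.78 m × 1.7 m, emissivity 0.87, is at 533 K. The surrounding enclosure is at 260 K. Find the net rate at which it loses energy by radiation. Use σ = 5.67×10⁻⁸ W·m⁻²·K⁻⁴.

A = 0.78 × 1.7 = 1.33 m².
Q = εσA(T⁴ − T_s⁴). T⁴ − T_s⁴ = (533)⁴ − (260)⁴ = 8.07×10^10 − 4.57×10^9 = 7.61×10^10 K⁴.
Q = 0.87 × 5.67×10⁻⁸ × 1.33 × 7.61×10^10 = 4980 W.

Q ≈ 4980 W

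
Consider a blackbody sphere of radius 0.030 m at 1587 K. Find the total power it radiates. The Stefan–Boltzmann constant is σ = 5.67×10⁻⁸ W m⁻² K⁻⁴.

P ≈ 4070 W

A = 4πr² = 4π × (0.030)² = 0.0113 m².
P = σAT⁴ = 5.67×10⁻⁸ × 0.0113 × (1587)⁴ = 5.67×10⁻⁸ × 0.0113 × 6.34×10^12.
P = 4070 W.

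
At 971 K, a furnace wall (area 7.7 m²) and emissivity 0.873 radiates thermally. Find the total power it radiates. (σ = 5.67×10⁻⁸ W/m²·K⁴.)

P ≈ 3.39×10^5 W

Stefan–Boltzmann: P = εσAT⁴ = 0.873 × 5.67×10⁻⁸ × 7.70 × (971)⁴ = 0.873 × 5.67×10⁻⁸ × 7.70 × 8.89×10^11.
P = 3.39×10^5 W.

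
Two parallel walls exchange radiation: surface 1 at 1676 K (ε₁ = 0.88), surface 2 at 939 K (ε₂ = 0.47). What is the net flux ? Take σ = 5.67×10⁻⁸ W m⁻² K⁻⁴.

For two large parallel gray plates, q = σ(T₁⁴ − T₂⁴) / (1/ε₁ + 1/ε₂ − 1).
1/ε₁ + 1/ε₂ − 1 = 1/0.88 + 1/0.47 − 1 = 2.264.
T₁⁴ − T₂⁴ = 7.89×10^12 − 7.77×10^11 = 7.11×10^12 K⁴.
q = 5.67×10⁻⁸ × 7.11×10^12 / 2.264 = 1.78×10^5 W/m².

q ≈ 1.78×10^5 W/m²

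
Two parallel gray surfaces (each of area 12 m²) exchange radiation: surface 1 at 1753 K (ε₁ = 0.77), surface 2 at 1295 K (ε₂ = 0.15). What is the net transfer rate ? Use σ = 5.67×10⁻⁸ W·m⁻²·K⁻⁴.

For two large parallel gray plates, q = σ(T₁⁴ − T₂⁴) / (1/ε₁ + 1/ε₂ − 1).
1/ε₁ + 1/ε₂ − 1 = 1/0.77 + 1/0.15 − 1 = 6.965.
T₁⁴ − T₂⁴ = 9.44×10^12 − 2.81×10^12 = 6.63×10^12 K⁴.
q = 5.67×10⁻⁸ × 6.63×10^12 / 6.965 = 54000 W/m².
Q = q·A = 54000 × 12 = 6.48×10^5 W.

Q ≈ 6.48×10^5 W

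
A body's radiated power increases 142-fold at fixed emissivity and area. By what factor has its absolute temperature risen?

factor ≈ 3.45

P ∝ T⁴ ⇒ T ∝ P^(1/4), so T scales by (142)^(1/4) = 3.45.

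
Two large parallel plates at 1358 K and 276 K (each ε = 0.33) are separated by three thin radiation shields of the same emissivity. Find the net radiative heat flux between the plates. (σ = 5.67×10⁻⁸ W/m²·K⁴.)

Each of the 4 gaps contributes resistance (2/ε − 1) = 2/0.33 − 1 = 5.061; total = 20.24.
q = σ(T₁⁴ − T₂⁴) / 20.24 = 5.67×10⁻⁸ × 3.40×10^12 / 20.24 = 9510 W/m².

q ≈ 9510 W/m²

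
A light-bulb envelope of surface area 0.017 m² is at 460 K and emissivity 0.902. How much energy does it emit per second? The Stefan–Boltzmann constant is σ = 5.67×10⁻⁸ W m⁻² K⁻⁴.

P = εσAT⁴ = 0.902 × 5.67×10⁻⁸ × 0.0170 × (460)⁴ = 0.902 × 5.67×10⁻⁸ × 0.0170 × 4.48×10^10.
P = 38.9 W.

P ≈ 38.9 W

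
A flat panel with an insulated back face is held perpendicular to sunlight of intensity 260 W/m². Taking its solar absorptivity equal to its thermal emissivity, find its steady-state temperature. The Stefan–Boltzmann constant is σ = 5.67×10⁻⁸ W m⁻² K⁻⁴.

Absorbed flux αS = emitted flux εσT⁴ (one radiating face); with α = ε, T = (S/σ)^(1/4).
T = (260 / 5.67×10⁻⁸)^(1/4) = (4.59×10^9)^(1/4).
T = 260 K.

T ≈ 260 K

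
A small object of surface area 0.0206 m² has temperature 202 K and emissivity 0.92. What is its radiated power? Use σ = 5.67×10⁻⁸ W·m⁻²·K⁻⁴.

P = εσAT⁴ = 0.92 × 5.67×10⁻⁸ × 0.0206 × (202)⁴ = 0.92 × 5.67×10⁻⁸ × 0.0206 × 1.66×10^9.
P = 1.79 W.

P ≈ 1.79 W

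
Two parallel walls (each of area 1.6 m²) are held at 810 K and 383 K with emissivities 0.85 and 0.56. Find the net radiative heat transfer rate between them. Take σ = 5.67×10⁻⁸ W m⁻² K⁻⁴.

Q ≈ 18900 W

For two large parallel gray plates, q = σ(T₁⁴ − T₂⁴) / (1/ε₁ + 1/ε₂ − 1).
1/ε₁ + 1/ε₂ − 1 = 1/0.85 + 1/0.56 − 1 = 1.962.
T₁⁴ − T₂⁴ = 4.30×10^11 − 2.15×10^10 = 4.09×10^11 K⁴.
q = 5.67×10⁻⁸ × 4.09×10^11 / 1.962 = 11800 W/m².
Q = q·A = 11800 × 1.6 = 18900 W.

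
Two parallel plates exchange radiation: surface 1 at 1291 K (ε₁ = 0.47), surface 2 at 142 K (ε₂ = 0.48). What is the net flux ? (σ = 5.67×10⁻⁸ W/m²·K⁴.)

q ≈ 49000 W/m²

For two large parallel gray plates, q = σ(T₁⁴ − T₂⁴) / (1/ε₁ + 1/ε₂ − 1).
1/ε₁ + 1/ε₂ − 1 = 1/0.47 + 1/0.48 − 1 = 3.211.
T₁⁴ − T₂⁴ = 2.78×10^12 − 4.07×10^8 = 2.78×10^12 K⁴.
q = 5.67×10⁻⁸ × 2.78×10^12 / 3.211 = 49000 W/m².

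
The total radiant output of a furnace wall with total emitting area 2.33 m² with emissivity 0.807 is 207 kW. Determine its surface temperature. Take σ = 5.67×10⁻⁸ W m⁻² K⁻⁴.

From P = εσAT⁴, T = (P / εσA)^(1/4) = (2.07×10^5 / (0.807 × 5.67×10⁻⁸ × 2.33))^(1/4).
T = (1.94×10^12)^(1/4) = 1180 K.

T ≈ 1180 K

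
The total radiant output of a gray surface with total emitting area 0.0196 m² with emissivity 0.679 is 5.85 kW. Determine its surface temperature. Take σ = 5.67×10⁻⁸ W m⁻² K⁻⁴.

From P = εσAT⁴, T = (P / εσA)^(1/4) = (5850 / (0.679 × 5.67×10⁻⁸ × 0.0196))^(1/4).
T = (7.75×10^12)^(1/4) = 1670 K.

T ≈ 1670 K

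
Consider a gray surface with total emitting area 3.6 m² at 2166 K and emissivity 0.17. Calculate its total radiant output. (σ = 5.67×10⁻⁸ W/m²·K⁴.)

P ≈ 7.64×10^5 W

Stefan–Boltzmann: P = εσAT⁴ = 0.17 × 5.67×10⁻⁸ × 3.60 × (2166)⁴ = 0.17 × 5.67×10⁻⁸ × 3.60 × 2.20×10^13.
P = 7.64×10^5 W.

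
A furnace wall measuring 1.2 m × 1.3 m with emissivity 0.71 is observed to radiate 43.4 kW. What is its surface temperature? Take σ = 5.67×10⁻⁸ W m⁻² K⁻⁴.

T ≈ 912 K

A = 1.2 × 1.3 = 1.56 m².
From P = εσAT⁴, T = (P / εσA)^(1/4) = (43400 / (0.71 × 5.67×10⁻⁸ × 1.56))^(1/4).
T = (6.91×10^11)^(1/4) = 912 K.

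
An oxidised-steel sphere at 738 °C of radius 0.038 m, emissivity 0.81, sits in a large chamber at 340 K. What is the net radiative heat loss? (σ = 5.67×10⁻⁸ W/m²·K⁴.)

A = 4πr² = 4π × (0.038)² = 0.0181 m².
Convert: 738 °C = 1011 K.
Q = εσA(T⁴ − T_s⁴). T⁴ − T_s⁴ = (1011)⁴ − (340)⁴ = 1.04×10^12 − 1.34×10^10 = 1.03×10^12 K⁴.
Q = 0.81 × 5.67×10⁻⁸ × 0.0181 × 1.03×10^12 = 860 W.

Q ≈ 860 W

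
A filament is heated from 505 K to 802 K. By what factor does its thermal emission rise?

P ∝ T⁴, so the ratio is (802/505)⁴ = (1.588)⁴ = 6.36.

ratio ≈ 6.36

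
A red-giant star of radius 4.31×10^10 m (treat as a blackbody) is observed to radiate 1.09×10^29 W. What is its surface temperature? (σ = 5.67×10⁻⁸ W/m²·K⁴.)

A = 4πr² = 4π × (4.31×10^10)² = 2.33×10^22 m².
From P = σAT⁴, T = (P / σA)^(1/4) = (1.09×10^29 / (5.67×10⁻⁸ × 2.33×10^22))^(1/4).
T = (8.24×10^13)^(1/4) = 3010 K.

T ≈ 3010 K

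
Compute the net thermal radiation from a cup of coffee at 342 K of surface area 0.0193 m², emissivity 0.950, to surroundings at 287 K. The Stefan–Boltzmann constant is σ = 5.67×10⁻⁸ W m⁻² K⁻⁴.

Q ≈ 7.17 W

Q = εσA(T⁴ − T_s⁴). T⁴ − T_s⁴ = (342)⁴ − (287)⁴ = 1.37×10^10 − 6.78×10^9 = 6.90×10^9 K⁴.
Q = 0.950 × 5.67×10⁻⁸ × 0.0193 × 6.90×10^9 = 7.17 W.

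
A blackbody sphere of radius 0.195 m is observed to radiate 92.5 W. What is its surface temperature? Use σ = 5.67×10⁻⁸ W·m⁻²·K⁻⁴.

A = 4πr² = 4π × (0.195)² = 0.478 m².
From P = σAT⁴, T = (P / σA)^(1/4) = (92.5 / (5.67×10⁻⁸ × 0.478))^(1/4).
T = (3.41×10^9)^(1/4) = 242 K.

T ≈ 242 K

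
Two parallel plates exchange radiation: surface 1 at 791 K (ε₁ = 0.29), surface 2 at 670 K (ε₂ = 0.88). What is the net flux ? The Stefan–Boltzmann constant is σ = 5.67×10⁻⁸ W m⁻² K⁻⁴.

q ≈ 3000 W/m²

For two large parallel gray plates, q = σ(T₁⁴ − T₂⁴) / (1/ε₁ + 1/ε₂ − 1).
1/ε₁ + 1/ε₂ − 1 = 1/0.29 + 1/0.88 − 1 = 3.585.
T₁⁴ − T₂⁴ = 3.91×10^11 − 2.02×10^11 = 1.90×10^11 K⁴.
q = 5.67×10⁻⁸ × 1.90×10^11 / 3.585 = 3000 W/m².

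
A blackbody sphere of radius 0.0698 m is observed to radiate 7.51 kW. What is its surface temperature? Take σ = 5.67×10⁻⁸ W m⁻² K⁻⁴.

A = 4πr² = 4π × (0.0698)² = 0.0612 m².
From P = σAT⁴, T = (P / σA)^(1/4) = (7510 / (5.67×10⁻⁸ × 0.0612))^(1/4).
T = (2.16×10^12)^(1/4) = 1210 K.

T ≈ 1210 K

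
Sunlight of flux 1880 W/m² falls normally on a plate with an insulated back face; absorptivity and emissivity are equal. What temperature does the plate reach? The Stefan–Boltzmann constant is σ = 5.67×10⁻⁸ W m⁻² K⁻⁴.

Absorbed flux αS = emitted flux εσT⁴ (one radiating face); with α = ε, T = (S/σ)^(1/4).
T = (1880 / 5.67×10⁻⁸)^(1/4) = (3.32×10^10)^(1/4).
T = 427 K.

T ≈ 427 K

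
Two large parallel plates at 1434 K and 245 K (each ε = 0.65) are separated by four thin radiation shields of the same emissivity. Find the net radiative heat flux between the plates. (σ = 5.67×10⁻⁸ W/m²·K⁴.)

q ≈ 23100 W/m²

Each of the 5 gaps contributes resistance (2/ε − 1) = 2/0.65 − 1 = 2.077; total = 10.38.
q = σ(T₁⁴ − T₂⁴) / 10.38 = 5.67×10⁻⁸ × 4.22×10^12 / 10.38 = 23100 W/m².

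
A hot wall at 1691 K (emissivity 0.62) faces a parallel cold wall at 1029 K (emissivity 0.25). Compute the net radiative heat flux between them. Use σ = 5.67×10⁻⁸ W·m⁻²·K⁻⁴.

q ≈ 86700 W/m²

For two large parallel gray plates, q = σ(T₁⁴ − T₂⁴) / (1/ε₁ + 1/ε₂ − 1).
1/ε₁ + 1/ε₂ − 1 = 1/0.62 + 1/0.25 − 1 = 4.613.
T₁⁴ − T₂⁴ = 8.18×10^12 − 1.12×10^12 = 7.06×10^12 K⁴.
q = 5.67×10⁻⁸ × 7.06×10^12 / 4.613 = 86700 W/m².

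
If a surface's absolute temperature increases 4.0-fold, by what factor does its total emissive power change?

P ∝ T⁴, so the power scales as (4.0)⁴ = 256.

factor ≈ 256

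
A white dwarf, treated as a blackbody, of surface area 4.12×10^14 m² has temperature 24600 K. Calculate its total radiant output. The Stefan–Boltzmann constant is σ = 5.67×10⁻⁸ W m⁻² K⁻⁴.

P = σAT⁴ = 5.67×10⁻⁸ × 4.12×10^14 × (24600)⁴ = 5.67×10⁻⁸ × 4.12×10^14 × 3.66×10^17.
P = 8.56×10^24 W.

P ≈ 8.56×10^24 W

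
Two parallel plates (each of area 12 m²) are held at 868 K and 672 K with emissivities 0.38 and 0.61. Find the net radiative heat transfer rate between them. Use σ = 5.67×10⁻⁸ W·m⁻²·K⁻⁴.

For two large parallel gray plates, q = σ(T₁⁴ − T₂⁴) / (1/ε₁ + 1/ε₂ − 1).
1/ε₁ + 1/ε₂ − 1 = 1/0.38 + 1/0.61 − 1 = 3.271.
T₁⁴ − T₂⁴ = 5.68×10^11 − 2.04×10^11 = 3.64×10^11 K⁴.
q = 5.67×10⁻⁸ × 3.64×10^11 / 3.271 = 6300 W/m².
Q = q·A = 6300 × 12 = 75700 W.

Q ≈ 75700 W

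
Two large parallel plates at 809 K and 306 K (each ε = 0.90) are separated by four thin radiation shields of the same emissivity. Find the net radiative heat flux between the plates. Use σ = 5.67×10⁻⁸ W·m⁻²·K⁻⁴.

Each of the 5 gaps contributes resistance (2/ε − 1) = 2/0.90 − 1 = 1.222; total = 6.111.
q = σ(T₁⁴ − T₂⁴) / 6.111 = 5.67×10⁻⁸ × 4.20×10^11 / 6.111 = 3890 W/m².

q ≈ 3890 W/m²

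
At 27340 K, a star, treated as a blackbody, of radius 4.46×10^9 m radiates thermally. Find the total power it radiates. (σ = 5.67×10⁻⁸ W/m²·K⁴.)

A = 4πr² = 4π × (4.46×10^9)² = 2.50×10^20 m².
P = σAT⁴ = 5.67×10⁻⁸ × 2.50×10^20 × (27340)⁴ = 5.67×10⁻⁸ × 2.50×10^20 × 5.59×10^17.
P = 7.92×10^30 W.

P ≈ 7.92×10^30 W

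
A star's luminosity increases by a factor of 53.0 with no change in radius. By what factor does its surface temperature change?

P ∝ T⁴ ⇒ T ∝ P^(1/4), so T scales by (53.0)^(1/4) = 2.70.

factor ≈ 2.70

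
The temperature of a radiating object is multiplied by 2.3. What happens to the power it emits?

P ∝ T⁴, so the power scales as (2.3)⁴ = 28.0.

factor ≈ 28.0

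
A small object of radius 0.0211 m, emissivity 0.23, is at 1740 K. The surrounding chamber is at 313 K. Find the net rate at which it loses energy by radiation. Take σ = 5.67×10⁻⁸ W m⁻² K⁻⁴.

A = 4πr² = 4π × (0.0211)² = 5.59×10^-3 m².
Q = εσA(T⁴ − T_s⁴). T⁴ − T_s⁴ = (1740)⁴ − (313)⁴ = 9.17×10^12 − 9.60×10^9 = 9.16×10^12 K⁴.
Q = 0.23 × 5.67×10⁻⁸ × 5.59×10^-3 × 9.16×10^12 = 668 W.

Q ≈ 668 W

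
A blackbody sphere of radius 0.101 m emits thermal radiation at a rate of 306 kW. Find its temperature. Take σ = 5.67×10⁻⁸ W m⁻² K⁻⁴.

A = 4πr² = 4π × (0.101)² = 0.128 m².
From P = σAT⁴, T = (P / σA)^(1/4) = (3.06×10^5 / (5.67×10⁻⁸ × 0.128))^(1/4).
T = (4.21×10^13)^(1/4) = 2550 K.

T ≈ 2550 K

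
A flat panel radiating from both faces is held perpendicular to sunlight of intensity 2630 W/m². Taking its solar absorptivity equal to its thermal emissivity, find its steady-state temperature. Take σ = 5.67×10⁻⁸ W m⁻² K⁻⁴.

Absorbed flux αS = emitted flux 2εσT⁴ per unit area; with α = ε this gives T = (S/2σ)^(1/4).
T = (2630 / (2 × 5.67×10⁻⁸))^(1/4) = (2.32×10^10)^(1/4).
T = 390 K.

T ≈ 390 K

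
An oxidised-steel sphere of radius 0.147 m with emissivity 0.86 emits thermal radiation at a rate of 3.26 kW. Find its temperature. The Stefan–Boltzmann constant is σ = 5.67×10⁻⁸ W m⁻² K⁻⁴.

T ≈ 704 K

A = 4πr² = 4π × (0.147)² = 0.272 m².
From P = εσAT⁴, T = (P / εσA)^(1/4) = (3260 / (0.86 × 5.67×10⁻⁸ × 0.272))^(1/4).
T = (2.46×10^11)^(1/4) = 704 K.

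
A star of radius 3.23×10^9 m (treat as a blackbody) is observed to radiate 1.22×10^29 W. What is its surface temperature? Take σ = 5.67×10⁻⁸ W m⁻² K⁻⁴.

A = 4πr² = 4π × (3.23×10^9)² = 1.31×10^20 m².
From P = σAT⁴, T = (P / σA)^(1/4) = (1.22×10^29 / (5.67×10⁻⁸ × 1.31×10^20))^(1/4).
T = (1.64×10^16)^(1/4) = 11300 K.

T ≈ 11300 K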